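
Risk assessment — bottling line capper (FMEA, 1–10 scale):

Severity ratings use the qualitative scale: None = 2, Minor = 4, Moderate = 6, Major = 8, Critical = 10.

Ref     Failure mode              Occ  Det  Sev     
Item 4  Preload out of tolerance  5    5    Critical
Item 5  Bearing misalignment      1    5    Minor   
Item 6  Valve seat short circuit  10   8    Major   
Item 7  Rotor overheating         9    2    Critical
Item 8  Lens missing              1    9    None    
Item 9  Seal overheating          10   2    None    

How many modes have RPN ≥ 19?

5

RPN = Severity × Occurrence × Detection:
  Item 4: 10 × 5 × 5 = 250
  Item 5: 4 × 1 × 5 = 20
  Item 6: 8 × 10 × 8 = 640
  Item 7: 10 × 9 × 2 = 180
  Item 8: 2 × 1 × 9 = 18
  Item 9: 2 × 10 × 2 = 40
Modes with RPN ≥ 19: Item 4 (250), Item 5 (20), Item 6 (640), Item 7 (180), Item 9 (40) → 5.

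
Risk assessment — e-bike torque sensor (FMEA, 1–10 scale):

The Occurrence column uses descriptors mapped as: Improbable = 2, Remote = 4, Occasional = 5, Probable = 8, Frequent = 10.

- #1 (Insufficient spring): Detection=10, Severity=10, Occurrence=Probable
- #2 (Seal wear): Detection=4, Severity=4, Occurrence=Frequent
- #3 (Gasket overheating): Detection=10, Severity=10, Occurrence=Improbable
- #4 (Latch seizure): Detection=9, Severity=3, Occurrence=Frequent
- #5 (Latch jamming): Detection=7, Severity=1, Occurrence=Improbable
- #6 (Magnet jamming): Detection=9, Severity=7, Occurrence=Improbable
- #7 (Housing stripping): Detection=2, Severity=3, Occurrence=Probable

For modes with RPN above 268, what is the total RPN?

RPN = Severity × Occurrence × Detection:
  #1: 10 × 8 × 10 = 800
  #2: 4 × 10 × 4 = 160
  #3: 10 × 2 × 10 = 200
  #4: 3 × 10 × 9 = 270
  #5: 1 × 2 × 7 = 14
  #6: 7 × 2 × 9 = 126
  #7: 3 × 8 × 2 = 48
RPN > 268: #1 (800), #4 (270).
Sum: 800 + 270 = 1070.

1070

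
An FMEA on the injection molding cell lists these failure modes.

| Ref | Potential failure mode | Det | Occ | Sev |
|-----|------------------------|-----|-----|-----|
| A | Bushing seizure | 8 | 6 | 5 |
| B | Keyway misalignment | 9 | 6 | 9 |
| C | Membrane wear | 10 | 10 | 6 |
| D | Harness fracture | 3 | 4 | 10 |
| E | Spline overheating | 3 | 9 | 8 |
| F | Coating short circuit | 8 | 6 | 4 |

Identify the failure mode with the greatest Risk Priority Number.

C

RPN = Severity × Occurrence × Detection:
  A: 5 × 6 × 8 = 240
  B: 9 × 6 × 9 = 486
  C: 6 × 10 × 10 = 600
  D: 10 × 4 × 3 = 120
  E: 8 × 9 × 3 = 216
  F: 4 × 6 × 8 = 192
Highest RPN is 600 → C.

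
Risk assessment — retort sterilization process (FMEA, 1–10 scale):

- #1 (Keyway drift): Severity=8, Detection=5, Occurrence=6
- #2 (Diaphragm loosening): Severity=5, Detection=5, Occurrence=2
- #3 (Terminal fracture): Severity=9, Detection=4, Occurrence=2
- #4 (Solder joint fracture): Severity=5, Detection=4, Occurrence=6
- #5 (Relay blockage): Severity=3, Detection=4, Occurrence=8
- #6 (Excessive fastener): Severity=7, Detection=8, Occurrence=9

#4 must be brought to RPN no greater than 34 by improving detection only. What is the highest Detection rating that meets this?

1

#4: S=5, O=6, D=4 → current RPN = 120.
Fixed product = 30. Need 30 × D ≤ 34, so D ≤ 34/30 = 1.13.
Maximum integer Detection rating = 1 (gives RPN 30; D=2 would give 60 > 34).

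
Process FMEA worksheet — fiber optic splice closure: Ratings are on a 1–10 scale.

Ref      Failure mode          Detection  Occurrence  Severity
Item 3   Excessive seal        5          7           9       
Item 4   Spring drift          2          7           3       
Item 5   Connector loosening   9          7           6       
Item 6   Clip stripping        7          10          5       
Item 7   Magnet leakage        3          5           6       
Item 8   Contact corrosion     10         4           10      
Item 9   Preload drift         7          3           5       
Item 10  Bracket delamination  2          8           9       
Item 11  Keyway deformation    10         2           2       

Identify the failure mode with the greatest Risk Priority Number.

Item 8

RPN = Severity × Occurrence × Detection:
  Item 3: 9 × 7 × 5 = 315
  Item 4: 3 × 7 × 2 = 42
  Item 5: 6 × 7 × 9 = 378
  Item 6: 5 × 10 × 7 = 350
  Item 7: 6 × 5 × 3 = 90
  Item 8: 10 × 4 × 10 = 400
  Item 9: 5 × 3 × 7 = 105
  Item 10: 9 × 8 × 2 = 144
  Item 11: 2 × 2 × 10 = 40
Highest RPN is 400 → Item 8.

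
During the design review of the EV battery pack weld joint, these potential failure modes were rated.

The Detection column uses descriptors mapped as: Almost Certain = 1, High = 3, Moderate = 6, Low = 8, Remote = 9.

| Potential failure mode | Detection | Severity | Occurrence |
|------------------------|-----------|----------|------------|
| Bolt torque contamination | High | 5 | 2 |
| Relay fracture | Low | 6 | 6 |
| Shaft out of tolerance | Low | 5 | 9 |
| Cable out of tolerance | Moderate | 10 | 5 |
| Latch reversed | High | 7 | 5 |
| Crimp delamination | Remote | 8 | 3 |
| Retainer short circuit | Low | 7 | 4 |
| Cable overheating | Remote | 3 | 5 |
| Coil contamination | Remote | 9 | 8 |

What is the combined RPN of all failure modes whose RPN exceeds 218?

1820

RPN = Severity × Occurrence × Detection:
  Bolt torque contamination: 5 × 2 × 3 = 30
  Relay fracture: 6 × 6 × 8 = 288
  Shaft out of tolerance: 5 × 9 × 8 = 360
  Cable out of tolerance: 10 × 5 × 6 = 300
  Latch reversed: 7 × 5 × 3 = 105
  Crimp delamination: 8 × 3 × 9 = 216
  Retainer short circuit: 7 × 4 × 8 = 224
  Cable overheating: 3 × 5 × 9 = 135
  Coil contamination: 9 × 8 × 9 = 648
RPN > 218: Relay fracture (288), Shaft out of tolerance (360), Cable out of tolerance (300), Retainer short circuit (224), Coil contamination (648).
Sum: 288 + 360 + 300 + 224 + 648 = 1820.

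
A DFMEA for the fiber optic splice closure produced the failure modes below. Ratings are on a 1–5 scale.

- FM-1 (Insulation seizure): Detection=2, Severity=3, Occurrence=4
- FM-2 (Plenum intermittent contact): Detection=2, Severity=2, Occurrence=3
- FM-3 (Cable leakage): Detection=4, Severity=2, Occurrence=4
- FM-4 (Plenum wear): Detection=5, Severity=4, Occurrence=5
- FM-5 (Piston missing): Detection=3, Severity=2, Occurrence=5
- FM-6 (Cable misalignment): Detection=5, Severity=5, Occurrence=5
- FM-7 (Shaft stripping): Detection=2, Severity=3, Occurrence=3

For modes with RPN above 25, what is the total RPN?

287

RPN = Severity × Occurrence × Detection:
  FM-1: 3 × 4 × 2 = 24
  FM-2: 2 × 3 × 2 = 12
  FM-3: 2 × 4 × 4 = 32
  FM-4: 4 × 5 × 5 = 100
  FM-5: 2 × 5 × 3 = 30
  FM-6: 5 × 5 × 5 = 125
  FM-7: 3 × 3 × 2 = 18
RPN > 25: FM-3 (32), FM-4 (100), FM-5 (30), FM-6 (125).
Sum: 32 + 100 + 30 + 125 = 287.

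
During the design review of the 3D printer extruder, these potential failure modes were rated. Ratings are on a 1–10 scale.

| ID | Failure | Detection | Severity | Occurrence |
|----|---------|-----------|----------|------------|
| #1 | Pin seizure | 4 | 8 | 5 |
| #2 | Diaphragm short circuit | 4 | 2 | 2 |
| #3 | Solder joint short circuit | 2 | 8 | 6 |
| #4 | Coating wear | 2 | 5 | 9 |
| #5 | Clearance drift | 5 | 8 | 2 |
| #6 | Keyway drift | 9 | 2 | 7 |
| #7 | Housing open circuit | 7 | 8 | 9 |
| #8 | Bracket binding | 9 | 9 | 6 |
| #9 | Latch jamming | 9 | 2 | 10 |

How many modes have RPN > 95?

RPN = Severity × Occurrence × Detection:
  #1: 8 × 5 × 4 = 160
  #2: 2 × 2 × 4 = 16
  #3: 8 × 6 × 2 = 96
  #4: 5 × 9 × 2 = 90
  #5: 8 × 2 × 5 = 80
  #6: 2 × 7 × 9 = 126
  #7: 8 × 9 × 7 = 504
  #8: 9 × 6 × 9 = 486
  #9: 2 × 10 × 9 = 180
Modes with RPN > 95: #1 (160), #3 (96), #6 (126), #7 (504), #8 (486), #9 (180) → 6.

6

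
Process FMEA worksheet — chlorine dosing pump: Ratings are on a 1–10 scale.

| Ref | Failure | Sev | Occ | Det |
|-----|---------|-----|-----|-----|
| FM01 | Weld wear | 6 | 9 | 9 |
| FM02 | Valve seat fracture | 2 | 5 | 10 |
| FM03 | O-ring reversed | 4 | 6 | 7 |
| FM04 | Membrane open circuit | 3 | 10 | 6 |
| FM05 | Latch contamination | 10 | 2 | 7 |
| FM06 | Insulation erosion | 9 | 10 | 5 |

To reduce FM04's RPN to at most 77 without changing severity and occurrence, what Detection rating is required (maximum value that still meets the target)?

FM04: S=3, O=10, D=6 → current RPN = 180.
Fixed product = 30. Need 30 × D ≤ 77, so D ≤ 77/30 = 2.57.
Maximum integer Detection rating = 2 (gives RPN 60; D=3 would give 90 > 77).

2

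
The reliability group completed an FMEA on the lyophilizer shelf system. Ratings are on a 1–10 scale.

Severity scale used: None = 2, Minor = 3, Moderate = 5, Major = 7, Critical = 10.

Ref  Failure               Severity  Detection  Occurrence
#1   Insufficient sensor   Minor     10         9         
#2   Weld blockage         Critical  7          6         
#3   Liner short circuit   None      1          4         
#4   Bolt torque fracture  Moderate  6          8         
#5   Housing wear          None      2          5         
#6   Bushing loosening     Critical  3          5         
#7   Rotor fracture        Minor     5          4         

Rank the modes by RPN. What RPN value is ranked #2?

270

RPN = Severity × Occurrence × Detection:
  #1: 3 × 9 × 10 = 270
  #2: 10 × 6 × 7 = 420
  #3: 2 × 4 × 1 = 8
  #4: 5 × 8 × 6 = 240
  #5: 2 × 5 × 2 = 20
  #6: 10 × 5 × 3 = 150
  #7: 3 × 4 × 5 = 60
Sorted descending: 420, 270, 240, 150, 60, 20, 8.
The second-highest RPN is 270 (#1).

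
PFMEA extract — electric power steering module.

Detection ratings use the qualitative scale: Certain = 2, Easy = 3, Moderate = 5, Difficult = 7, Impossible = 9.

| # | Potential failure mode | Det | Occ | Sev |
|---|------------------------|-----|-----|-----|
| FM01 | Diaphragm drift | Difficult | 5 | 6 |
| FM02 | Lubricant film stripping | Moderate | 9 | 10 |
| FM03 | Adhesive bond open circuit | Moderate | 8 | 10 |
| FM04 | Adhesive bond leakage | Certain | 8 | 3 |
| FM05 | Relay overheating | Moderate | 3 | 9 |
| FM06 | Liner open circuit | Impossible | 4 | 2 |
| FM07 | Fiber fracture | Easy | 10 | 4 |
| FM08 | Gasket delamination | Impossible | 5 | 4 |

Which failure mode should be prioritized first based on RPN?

RPN = Severity × Occurrence × Detection:
  FM01: 6 × 5 × 7 = 210
  FM02: 10 × 9 × 5 = 450
  FM03: 10 × 8 × 5 = 400
  FM04: 3 × 8 × 2 = 48
  FM05: 9 × 3 × 5 = 135
  FM06: 2 × 4 × 9 = 72
  FM07: 4 × 10 × 3 = 120
  FM08: 4 × 5 × 9 = 180
Highest RPN is 450 → FM02.

FM02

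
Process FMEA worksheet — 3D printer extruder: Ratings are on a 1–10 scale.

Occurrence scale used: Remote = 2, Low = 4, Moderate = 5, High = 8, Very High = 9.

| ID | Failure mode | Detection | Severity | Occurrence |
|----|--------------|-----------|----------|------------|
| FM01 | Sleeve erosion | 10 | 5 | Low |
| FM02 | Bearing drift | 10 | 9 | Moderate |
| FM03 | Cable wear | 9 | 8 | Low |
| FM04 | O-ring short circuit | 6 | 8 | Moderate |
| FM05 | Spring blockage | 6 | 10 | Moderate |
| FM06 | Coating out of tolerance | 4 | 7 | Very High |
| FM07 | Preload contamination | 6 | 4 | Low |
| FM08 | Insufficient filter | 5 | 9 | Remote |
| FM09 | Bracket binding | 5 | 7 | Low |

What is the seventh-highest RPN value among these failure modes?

140

RPN = Severity × Occurrence × Detection:
  FM01: 5 × 4 × 10 = 200
  FM02: 9 × 5 × 10 = 450
  FM03: 8 × 4 × 9 = 288
  FM04: 8 × 5 × 6 = 240
  FM05: 10 × 5 × 6 = 300
  FM06: 7 × 9 × 4 = 252
  FM07: 4 × 4 × 6 = 96
  FM08: 9 × 2 × 5 = 90
  FM09: 7 × 4 × 5 = 140
Sorted descending: 450, 300, 288, 252, 240, 200, 140, 96, 90.
The seventh-highest RPN is 140 (FM09).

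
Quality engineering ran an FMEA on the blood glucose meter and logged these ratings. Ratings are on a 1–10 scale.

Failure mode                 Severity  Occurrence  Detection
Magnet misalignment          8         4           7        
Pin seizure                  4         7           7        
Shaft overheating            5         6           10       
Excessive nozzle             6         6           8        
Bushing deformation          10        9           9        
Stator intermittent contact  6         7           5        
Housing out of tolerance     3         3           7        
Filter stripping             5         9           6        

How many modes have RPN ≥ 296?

RPN = Severity × Occurrence × Detection:
  Magnet misalignment: 8 × 4 × 7 = 224
  Pin seizure: 4 × 7 × 7 = 196
  Shaft overheating: 5 × 6 × 10 = 300
  Excessive nozzle: 6 × 6 × 8 = 288
  Bushing deformation: 10 × 9 × 9 = 810
  Stator intermittent contact: 6 × 7 × 5 = 210
  Housing out of tolerance: 3 × 3 × 7 = 63
  Filter stripping: 5 × 9 × 6 = 270
Modes with RPN ≥ 296: Shaft overheating (300), Bushing deformation (810) → 2.

2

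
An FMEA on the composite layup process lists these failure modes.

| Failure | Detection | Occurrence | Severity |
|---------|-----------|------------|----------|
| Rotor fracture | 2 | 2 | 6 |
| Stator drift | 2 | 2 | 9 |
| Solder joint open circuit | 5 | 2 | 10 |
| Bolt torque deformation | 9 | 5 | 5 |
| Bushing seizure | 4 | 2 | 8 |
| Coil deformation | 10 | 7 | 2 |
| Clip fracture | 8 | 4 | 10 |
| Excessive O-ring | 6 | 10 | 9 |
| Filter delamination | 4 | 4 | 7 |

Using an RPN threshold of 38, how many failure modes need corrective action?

RPN = Severity × Occurrence × Detection:
  Rotor fracture: 6 × 2 × 2 = 24
  Stator drift: 9 × 2 × 2 = 36
  Solder joint open circuit: 10 × 2 × 5 = 100
  Bolt torque deformation: 5 × 5 × 9 = 225
  Bushing seizure: 8 × 2 × 4 = 64
  Coil deformation: 2 × 7 × 10 = 140
  Clip fracture: 10 × 4 × 8 = 320
  Excessive O-ring: 9 × 10 × 6 = 540
  Filter delamination: 7 × 4 × 4 = 112
Modes with RPN ≥ 38: Solder joint open circuit (100), Bolt torque deformation (225), Bushing seizure (64), Coil deformation (140), Clip fracture (320), Excessive O-ring (540), Filter delamination (112) → 7.

7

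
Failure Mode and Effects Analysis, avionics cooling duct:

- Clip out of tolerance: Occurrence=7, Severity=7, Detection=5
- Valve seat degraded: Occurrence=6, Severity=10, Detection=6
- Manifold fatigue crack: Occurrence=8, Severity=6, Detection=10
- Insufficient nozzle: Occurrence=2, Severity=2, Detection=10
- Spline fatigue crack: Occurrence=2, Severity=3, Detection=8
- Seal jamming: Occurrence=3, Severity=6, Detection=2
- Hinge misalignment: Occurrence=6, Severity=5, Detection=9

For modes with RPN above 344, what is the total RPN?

RPN = Severity × Occurrence × Detection:
  Clip out of tolerance: 7 × 7 × 5 = 245
  Valve seat degraded: 10 × 6 × 6 = 360
  Manifold fatigue crack: 6 × 8 × 10 = 480
  Insufficient nozzle: 2 × 2 × 10 = 40
  Spline fatigue crack: 3 × 2 × 8 = 48
  Seal jamming: 6 × 3 × 2 = 36
  Hinge misalignment: 5 × 6 × 9 = 270
RPN > 344: Valve seat degraded (360), Manifold fatigue crack (480).
Sum: 360 + 480 = 840.

840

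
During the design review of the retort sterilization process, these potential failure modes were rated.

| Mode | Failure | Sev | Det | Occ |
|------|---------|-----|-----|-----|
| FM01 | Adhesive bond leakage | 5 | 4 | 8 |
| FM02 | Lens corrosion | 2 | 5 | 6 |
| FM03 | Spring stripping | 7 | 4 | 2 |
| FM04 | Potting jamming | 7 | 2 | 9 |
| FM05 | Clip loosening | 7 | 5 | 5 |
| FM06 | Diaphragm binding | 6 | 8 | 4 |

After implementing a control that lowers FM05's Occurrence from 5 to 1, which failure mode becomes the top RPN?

FM06

RPN = Severity × Occurrence × Detection:
  FM01: 5 × 8 × 4 = 160
  FM02: 2 × 6 × 5 = 60
  FM03: 7 × 2 × 4 = 56
  FM04: 7 × 9 × 2 = 126
  FM05: 7 × 5 × 5 = 175
  FM06: 6 × 4 × 8 = 192
After action: FM05 → 7 × 1 × 5 = 35.
Revised RPNs: FM06=192, FM01=160, FM04=126, FM02=60, FM03=56, FM05=35.
Highest is now FM06 (192).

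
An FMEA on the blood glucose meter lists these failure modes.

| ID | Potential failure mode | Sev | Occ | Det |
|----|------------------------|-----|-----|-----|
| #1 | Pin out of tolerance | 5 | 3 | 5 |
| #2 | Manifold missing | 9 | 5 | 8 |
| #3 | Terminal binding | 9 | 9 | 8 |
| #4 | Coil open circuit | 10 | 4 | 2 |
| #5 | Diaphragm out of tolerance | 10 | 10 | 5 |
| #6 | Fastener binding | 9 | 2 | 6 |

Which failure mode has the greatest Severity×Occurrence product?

Criticality = Severity × Occurrence:
  #1: 5 × 3 = 15
  #2: 9 × 5 = 45
  #3: 9 × 9 = 81
  #4: 10 × 4 = 40
  #5: 10 × 10 = 100
  #6: 9 × 2 = 18
Highest criticality is 100 → #5.

#5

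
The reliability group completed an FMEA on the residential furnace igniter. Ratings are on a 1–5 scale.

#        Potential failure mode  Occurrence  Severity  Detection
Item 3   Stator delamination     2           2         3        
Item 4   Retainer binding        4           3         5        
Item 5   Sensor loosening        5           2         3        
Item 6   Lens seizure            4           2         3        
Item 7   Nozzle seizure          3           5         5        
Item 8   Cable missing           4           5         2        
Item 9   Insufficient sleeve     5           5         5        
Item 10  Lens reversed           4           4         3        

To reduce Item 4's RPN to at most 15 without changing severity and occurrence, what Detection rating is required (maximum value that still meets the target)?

Item 4: S=3, O=4, D=5 → current RPN = 60.
Fixed product = 12. Need 12 × D ≤ 15, so D ≤ 15/12 = 1.25.
Maximum integer Detection rating = 1 (gives RPN 12; D=2 would give 24 > 15).

1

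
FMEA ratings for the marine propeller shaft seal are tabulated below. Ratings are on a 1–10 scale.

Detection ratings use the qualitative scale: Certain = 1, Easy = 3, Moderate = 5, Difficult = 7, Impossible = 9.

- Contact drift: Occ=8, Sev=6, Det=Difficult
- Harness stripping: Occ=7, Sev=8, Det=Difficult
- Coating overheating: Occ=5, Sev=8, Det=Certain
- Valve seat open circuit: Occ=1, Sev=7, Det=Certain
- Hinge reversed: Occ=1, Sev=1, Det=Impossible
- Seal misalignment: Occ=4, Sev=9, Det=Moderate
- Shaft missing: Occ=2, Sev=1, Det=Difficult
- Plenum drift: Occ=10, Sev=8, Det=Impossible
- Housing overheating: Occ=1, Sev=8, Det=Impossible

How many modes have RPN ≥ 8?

8

RPN = Severity × Occurrence × Detection:
  Contact drift: 6 × 8 × 7 = 336
  Harness stripping: 8 × 7 × 7 = 392
  Coating overheating: 8 × 5 × 1 = 40
  Valve seat open circuit: 7 × 1 × 1 = 7
  Hinge reversed: 1 × 1 × 9 = 9
  Seal misalignment: 9 × 4 × 5 = 180
  Shaft missing: 1 × 2 × 7 = 14
  Plenum drift: 8 × 10 × 9 = 720
  Housing overheating: 8 × 1 × 9 = 72
Modes with RPN ≥ 8: Contact drift (336), Harness stripping (392), Coating overheating (40), Hinge reversed (9), Seal misalignment (180), Shaft missing (14), Plenum drift (720), Housing overheating (72) → 8.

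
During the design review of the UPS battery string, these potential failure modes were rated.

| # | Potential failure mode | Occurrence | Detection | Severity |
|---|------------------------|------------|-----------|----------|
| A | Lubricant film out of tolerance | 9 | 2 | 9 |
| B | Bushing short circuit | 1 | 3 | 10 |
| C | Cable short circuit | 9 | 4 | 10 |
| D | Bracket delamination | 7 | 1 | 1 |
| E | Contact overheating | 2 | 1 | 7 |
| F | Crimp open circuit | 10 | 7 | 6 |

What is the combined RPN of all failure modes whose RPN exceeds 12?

RPN = Severity × Occurrence × Detection:
  A: 9 × 9 × 2 = 162
  B: 10 × 1 × 3 = 30
  C: 10 × 9 × 4 = 360
  D: 1 × 7 × 1 = 7
  E: 7 × 2 × 1 = 14
  F: 6 × 10 × 7 = 420
RPN > 12: A (162), B (30), C (360), E (14), F (420).
Sum: 162 + 30 + 360 + 14 + 420 = 986.

986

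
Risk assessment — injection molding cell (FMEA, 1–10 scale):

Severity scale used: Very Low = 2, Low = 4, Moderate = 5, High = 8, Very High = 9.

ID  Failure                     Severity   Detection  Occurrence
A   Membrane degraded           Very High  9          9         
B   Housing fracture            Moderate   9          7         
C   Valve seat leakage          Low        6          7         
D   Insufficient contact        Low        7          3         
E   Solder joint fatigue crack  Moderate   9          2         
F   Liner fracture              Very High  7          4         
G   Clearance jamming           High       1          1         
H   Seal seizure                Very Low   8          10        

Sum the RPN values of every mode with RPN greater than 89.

RPN = Severity × Occurrence × Detection:
  A: 9 × 9 × 9 = 729
  B: 5 × 7 × 9 = 315
  C: 4 × 7 × 6 = 168
  D: 4 × 3 × 7 = 84
  E: 5 × 2 × 9 = 90
  F: 9 × 4 × 7 = 252
  G: 8 × 1 × 1 = 8
  H: 2 × 10 × 8 = 160
RPN > 89: A (729), B (315), C (168), E (90), F (252), H (160).
Sum: 729 + 315 + 168 + 90 + 252 + 160 = 1714.

1714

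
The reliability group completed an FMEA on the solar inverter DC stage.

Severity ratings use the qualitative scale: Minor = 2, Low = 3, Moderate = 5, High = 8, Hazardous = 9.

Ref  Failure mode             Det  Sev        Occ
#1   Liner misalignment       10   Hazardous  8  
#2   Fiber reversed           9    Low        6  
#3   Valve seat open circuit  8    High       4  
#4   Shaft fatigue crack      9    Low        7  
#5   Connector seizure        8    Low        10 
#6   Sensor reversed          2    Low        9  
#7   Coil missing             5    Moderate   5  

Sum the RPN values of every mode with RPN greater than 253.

976

RPN = Severity × Occurrence × Detection:
  #1: 9 × 8 × 10 = 720
  #2: 3 × 6 × 9 = 162
  #3: 8 × 4 × 8 = 256
  #4: 3 × 7 × 9 = 189
  #5: 3 × 10 × 8 = 240
  #6: 3 × 9 × 2 = 54
  #7: 5 × 5 × 5 = 125
RPN > 253: #1 (720), #3 (256).
Sum: 720 + 256 = 976.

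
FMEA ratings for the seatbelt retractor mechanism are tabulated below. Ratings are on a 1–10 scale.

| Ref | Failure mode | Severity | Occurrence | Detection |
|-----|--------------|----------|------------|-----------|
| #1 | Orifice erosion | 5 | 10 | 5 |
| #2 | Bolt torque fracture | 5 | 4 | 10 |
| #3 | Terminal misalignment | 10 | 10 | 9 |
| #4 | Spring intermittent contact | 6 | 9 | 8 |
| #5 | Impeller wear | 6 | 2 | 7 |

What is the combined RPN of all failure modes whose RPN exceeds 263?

RPN = Severity × Occurrence × Detection:
  #1: 5 × 10 × 5 = 250
  #2: 5 × 4 × 10 = 200
  #3: 10 × 10 × 9 = 900
  #4: 6 × 9 × 8 = 432
  #5: 6 × 2 × 7 = 84
RPN > 263: #3 (900), #4 (432).
Sum: 900 + 432 = 1332.

1332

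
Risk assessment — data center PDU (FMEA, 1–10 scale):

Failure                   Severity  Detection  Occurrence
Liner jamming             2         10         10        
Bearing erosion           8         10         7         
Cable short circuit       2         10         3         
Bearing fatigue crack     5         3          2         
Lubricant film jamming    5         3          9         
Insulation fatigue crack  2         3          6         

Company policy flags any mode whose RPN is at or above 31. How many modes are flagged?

RPN = Severity × Occurrence × Detection:
  Liner jamming: 2 × 10 × 10 = 200
  Bearing erosion: 8 × 7 × 10 = 560
  Cable short circuit: 2 × 3 × 10 = 60
  Bearing fatigue crack: 5 × 2 × 3 = 30
  Lubricant film jamming: 5 × 9 × 3 = 135
  Insulation fatigue crack: 2 × 6 × 3 = 36
Modes with RPN ≥ 31: Liner jamming (200), Bearing erosion (560), Cable short circuit (60), Lubricant film jamming (135), Insulation fatigue crack (36) → 5.

5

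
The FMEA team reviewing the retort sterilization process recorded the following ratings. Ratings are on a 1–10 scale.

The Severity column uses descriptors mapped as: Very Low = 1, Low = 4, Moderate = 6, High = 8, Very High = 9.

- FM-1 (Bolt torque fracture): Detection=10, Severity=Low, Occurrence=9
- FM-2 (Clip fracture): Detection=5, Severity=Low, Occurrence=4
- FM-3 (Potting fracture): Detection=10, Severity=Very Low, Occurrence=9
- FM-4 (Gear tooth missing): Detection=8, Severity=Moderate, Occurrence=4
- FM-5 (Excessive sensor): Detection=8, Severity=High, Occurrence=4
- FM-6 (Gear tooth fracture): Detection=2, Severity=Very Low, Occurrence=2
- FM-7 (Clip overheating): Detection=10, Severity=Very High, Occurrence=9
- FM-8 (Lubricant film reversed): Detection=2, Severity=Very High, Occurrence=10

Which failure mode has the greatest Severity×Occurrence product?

FM-8

Criticality = Severity × Occurrence:
  FM-1: 4 × 9 = 36
  FM-2: 4 × 4 = 16
  FM-3: 1 × 9 = 9
  FM-4: 6 × 4 = 24
  FM-5: 8 × 4 = 32
  FM-6: 1 × 2 = 2
  FM-7: 9 × 9 = 81
  FM-8: 9 × 10 = 90
Highest criticality is 90 → FM-8.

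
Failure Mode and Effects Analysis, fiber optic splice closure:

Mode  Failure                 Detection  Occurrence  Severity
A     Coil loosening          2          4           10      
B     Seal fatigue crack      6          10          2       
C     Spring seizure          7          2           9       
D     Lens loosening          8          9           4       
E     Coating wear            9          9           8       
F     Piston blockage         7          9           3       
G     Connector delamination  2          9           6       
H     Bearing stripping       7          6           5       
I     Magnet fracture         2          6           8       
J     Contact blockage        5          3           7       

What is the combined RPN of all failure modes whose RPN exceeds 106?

1689

RPN = Severity × Occurrence × Detection:
  A: 10 × 4 × 2 = 80
  B: 2 × 10 × 6 = 120
  C: 9 × 2 × 7 = 126
  D: 4 × 9 × 8 = 288
  E: 8 × 9 × 9 = 648
  F: 3 × 9 × 7 = 189
  G: 6 × 9 × 2 = 108
  H: 5 × 6 × 7 = 210
  I: 8 × 6 × 2 = 96
  J: 7 × 3 × 5 = 105
RPN > 106: B (120), C (126), D (288), E (648), F (189), G (108), H (210).
Sum: 120 + 126 + 288 + 648 + 189 + 108 + 210 = 1689.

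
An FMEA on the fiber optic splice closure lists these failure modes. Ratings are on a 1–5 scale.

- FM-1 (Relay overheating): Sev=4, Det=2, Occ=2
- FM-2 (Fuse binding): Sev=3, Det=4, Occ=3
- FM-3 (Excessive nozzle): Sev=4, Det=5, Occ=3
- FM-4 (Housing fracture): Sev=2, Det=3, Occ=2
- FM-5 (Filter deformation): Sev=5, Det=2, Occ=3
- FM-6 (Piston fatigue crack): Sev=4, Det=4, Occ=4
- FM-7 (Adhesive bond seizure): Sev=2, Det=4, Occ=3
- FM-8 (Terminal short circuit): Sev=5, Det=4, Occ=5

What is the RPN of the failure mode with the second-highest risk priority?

64

RPN = Severity × Occurrence × Detection:
  FM-1: 4 × 2 × 2 = 16
  FM-2: 3 × 3 × 4 = 36
  FM-3: 4 × 3 × 5 = 60
  FM-4: 2 × 2 × 3 = 12
  FM-5: 5 × 3 × 2 = 30
  FM-6: 4 × 4 × 4 = 64
  FM-7: 2 × 3 × 4 = 24
  FM-8: 5 × 5 × 4 = 100
Sorted descending: 100, 64, 60, 36, 30, 24, 16, 12.
The second-highest RPN is 64 (FM-6).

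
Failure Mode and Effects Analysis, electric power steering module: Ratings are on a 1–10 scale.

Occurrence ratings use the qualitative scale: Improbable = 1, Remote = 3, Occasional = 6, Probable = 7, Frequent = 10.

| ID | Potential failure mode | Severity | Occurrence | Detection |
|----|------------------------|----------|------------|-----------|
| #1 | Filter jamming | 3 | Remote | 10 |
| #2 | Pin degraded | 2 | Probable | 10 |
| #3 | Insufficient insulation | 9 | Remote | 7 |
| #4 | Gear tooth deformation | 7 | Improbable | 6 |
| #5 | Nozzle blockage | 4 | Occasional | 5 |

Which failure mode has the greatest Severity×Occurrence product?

#3

Criticality = Severity × Occurrence:
  #1: 3 × 3 = 9
  #2: 2 × 7 = 14
  #3: 9 × 3 = 27
  #4: 7 × 1 = 7
  #5: 4 × 6 = 24
Highest criticality is 27 → #3.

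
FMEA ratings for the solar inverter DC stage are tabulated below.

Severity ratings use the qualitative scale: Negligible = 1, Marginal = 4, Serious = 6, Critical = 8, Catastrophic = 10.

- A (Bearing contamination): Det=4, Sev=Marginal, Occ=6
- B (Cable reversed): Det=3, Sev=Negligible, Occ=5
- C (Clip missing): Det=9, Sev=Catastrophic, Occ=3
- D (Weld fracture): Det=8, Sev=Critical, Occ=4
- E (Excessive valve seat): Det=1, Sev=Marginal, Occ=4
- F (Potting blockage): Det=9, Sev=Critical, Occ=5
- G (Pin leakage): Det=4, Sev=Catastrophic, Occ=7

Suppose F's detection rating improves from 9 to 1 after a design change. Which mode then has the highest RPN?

RPN = Severity × Occurrence × Detection:
  A: 4 × 6 × 4 = 96
  B: 1 × 5 × 3 = 15
  C: 10 × 3 × 9 = 270
  D: 8 × 4 × 8 = 256
  E: 4 × 4 × 1 = 16
  F: 8 × 5 × 9 = 360
  G: 10 × 7 × 4 = 280
After action: F → 8 × 5 × 1 = 40.
Revised RPNs: G=280, C=270, D=256, A=96, F=40, E=16, B=15.
Highest is now G (280).

G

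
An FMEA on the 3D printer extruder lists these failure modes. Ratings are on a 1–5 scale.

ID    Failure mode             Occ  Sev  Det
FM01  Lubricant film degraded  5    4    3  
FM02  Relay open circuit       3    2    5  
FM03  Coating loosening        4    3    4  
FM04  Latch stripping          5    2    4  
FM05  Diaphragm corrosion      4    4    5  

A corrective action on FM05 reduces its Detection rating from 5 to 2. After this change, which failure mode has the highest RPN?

FM01

RPN = Severity × Occurrence × Detection:
  FM01: 4 × 5 × 3 = 60
  FM02: 2 × 3 × 5 = 30
  FM03: 3 × 4 × 4 = 48
  FM04: 2 × 5 × 4 = 40
  FM05: 4 × 4 × 5 = 80
After action: FM05 → 4 × 4 × 2 = 32.
Revised RPNs: FM01=60, FM03=48, FM04=40, FM05=32, FM02=30.
Highest is now FM01 (60).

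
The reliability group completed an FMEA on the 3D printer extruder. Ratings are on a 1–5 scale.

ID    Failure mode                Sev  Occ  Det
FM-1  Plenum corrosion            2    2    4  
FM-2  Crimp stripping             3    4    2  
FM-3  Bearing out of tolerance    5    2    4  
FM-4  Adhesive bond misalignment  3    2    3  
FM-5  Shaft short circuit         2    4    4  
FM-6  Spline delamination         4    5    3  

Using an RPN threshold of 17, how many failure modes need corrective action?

RPN = Severity × Occurrence × Detection:
  FM-1: 2 × 2 × 4 = 16
  FM-2: 3 × 4 × 2 = 24
  FM-3: 5 × 2 × 4 = 40
  FM-4: 3 × 2 × 3 = 18
  FM-5: 2 × 4 × 4 = 32
  FM-6: 4 × 5 × 3 = 60
Modes with RPN ≥ 17: FM-2 (24), FM-3 (40), FM-4 (18), FM-5 (32), FM-6 (60) → 5.

5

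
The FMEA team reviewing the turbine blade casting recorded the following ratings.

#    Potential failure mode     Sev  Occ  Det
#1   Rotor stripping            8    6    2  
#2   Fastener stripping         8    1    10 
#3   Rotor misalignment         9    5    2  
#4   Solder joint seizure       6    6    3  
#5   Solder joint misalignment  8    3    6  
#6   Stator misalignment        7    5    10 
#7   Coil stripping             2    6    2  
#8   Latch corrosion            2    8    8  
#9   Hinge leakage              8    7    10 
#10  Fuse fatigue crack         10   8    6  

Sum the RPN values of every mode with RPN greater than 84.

1956

RPN = Severity × Occurrence × Detection:
  #1: 8 × 6 × 2 = 96
  #2: 8 × 1 × 10 = 80
  #3: 9 × 5 × 2 = 90
  #4: 6 × 6 × 3 = 108
  #5: 8 × 3 × 6 = 144
  #6: 7 × 5 × 10 = 350
  #7: 2 × 6 × 2 = 24
  #8: 2 × 8 × 8 = 128
  #9: 8 × 7 × 10 = 560
  #10: 10 × 8 × 6 = 480
RPN > 84: #1 (96), #3 (90), #4 (108), #5 (144), #6 (350), #8 (128), #9 (560), #10 (480).
Sum: 96 + 90 + 108 + 144 + 350 + 128 + 560 + 480 = 1956.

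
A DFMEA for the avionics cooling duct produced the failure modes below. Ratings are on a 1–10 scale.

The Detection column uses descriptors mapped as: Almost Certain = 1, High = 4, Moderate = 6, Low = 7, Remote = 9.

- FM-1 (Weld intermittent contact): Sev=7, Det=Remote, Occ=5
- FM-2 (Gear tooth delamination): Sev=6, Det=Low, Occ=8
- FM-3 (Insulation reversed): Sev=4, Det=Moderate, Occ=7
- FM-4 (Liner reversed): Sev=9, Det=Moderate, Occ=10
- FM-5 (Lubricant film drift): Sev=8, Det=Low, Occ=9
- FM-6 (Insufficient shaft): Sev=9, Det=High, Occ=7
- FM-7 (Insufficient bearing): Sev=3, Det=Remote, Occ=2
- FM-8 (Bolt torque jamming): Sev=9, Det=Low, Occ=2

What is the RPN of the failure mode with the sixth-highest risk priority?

168

RPN = Severity × Occurrence × Detection:
  FM-1: 7 × 5 × 9 = 315
  FM-2: 6 × 8 × 7 = 336
  FM-3: 4 × 7 × 6 = 168
  FM-4: 9 × 10 × 6 = 540
  FM-5: 8 × 9 × 7 = 504
  FM-6: 9 × 7 × 4 = 252
  FM-7: 3 × 2 × 9 = 54
  FM-8: 9 × 2 × 7 = 126
Sorted descending: 540, 504, 336, 315, 252, 168, 126, 54.
The sixth-highest RPN is 168 (FM-3).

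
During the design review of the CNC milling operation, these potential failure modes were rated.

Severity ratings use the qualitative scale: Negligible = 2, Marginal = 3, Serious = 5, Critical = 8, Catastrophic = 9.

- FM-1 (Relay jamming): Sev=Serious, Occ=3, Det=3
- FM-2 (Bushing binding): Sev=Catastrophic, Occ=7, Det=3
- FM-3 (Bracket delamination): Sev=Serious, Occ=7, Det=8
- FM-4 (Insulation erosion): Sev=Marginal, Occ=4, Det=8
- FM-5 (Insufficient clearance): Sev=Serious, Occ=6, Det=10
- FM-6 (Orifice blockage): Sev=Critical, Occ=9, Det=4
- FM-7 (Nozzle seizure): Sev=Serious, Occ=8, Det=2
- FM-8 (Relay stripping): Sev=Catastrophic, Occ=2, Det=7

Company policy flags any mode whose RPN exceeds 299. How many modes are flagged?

RPN = Severity × Occurrence × Detection:
  FM-1: 5 × 3 × 3 = 45
  FM-2: 9 × 7 × 3 = 189
  FM-3: 5 × 7 × 8 = 280
  FM-4: 3 × 4 × 8 = 96
  FM-5: 5 × 6 × 10 = 300
  FM-6: 8 × 9 × 4 = 288
  FM-7: 5 × 8 × 2 = 80
  FM-8: 9 × 2 × 7 = 126
Modes with RPN > 299: FM-5 (300) → 1.

1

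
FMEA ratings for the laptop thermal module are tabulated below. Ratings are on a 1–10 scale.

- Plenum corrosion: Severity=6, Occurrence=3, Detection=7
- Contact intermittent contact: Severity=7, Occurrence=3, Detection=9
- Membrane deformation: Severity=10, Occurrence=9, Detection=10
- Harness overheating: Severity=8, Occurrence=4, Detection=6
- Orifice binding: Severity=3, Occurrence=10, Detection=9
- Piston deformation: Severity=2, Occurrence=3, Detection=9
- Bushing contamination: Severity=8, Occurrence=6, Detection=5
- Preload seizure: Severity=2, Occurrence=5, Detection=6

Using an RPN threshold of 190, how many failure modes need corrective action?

4

RPN = Severity × Occurrence × Detection:
  Plenum corrosion: 6 × 3 × 7 = 126
  Contact intermittent contact: 7 × 3 × 9 = 189
  Membrane deformation: 10 × 9 × 10 = 900
  Harness overheating: 8 × 4 × 6 = 192
  Orifice binding: 3 × 10 × 9 = 270
  Piston deformation: 2 × 3 × 9 = 54
  Bushing contamination: 8 × 6 × 5 = 240
  Preload seizure: 2 × 5 × 6 = 60
Modes with RPN ≥ 190: Membrane deformation (900), Harness overheating (192), Orifice binding (270), Bushing contamination (240) → 4.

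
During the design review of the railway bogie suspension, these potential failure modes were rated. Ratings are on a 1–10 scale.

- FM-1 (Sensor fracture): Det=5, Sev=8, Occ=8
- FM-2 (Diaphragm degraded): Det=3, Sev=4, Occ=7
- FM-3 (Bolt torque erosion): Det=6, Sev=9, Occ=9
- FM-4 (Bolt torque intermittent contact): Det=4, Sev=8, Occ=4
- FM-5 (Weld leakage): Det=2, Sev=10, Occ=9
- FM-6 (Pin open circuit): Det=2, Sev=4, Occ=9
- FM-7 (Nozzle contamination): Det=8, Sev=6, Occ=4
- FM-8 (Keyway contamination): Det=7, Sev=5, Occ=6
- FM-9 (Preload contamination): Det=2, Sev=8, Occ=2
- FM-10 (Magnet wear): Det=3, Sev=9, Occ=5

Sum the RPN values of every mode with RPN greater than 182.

1208

RPN = Severity × Occurrence × Detection:
  FM-1: 8 × 8 × 5 = 320
  FM-2: 4 × 7 × 3 = 84
  FM-3: 9 × 9 × 6 = 486
  FM-4: 8 × 4 × 4 = 128
  FM-5: 10 × 9 × 2 = 180
  FM-6: 4 × 9 × 2 = 72
  FM-7: 6 × 4 × 8 = 192
  FM-8: 5 × 6 × 7 = 210
  FM-9: 8 × 2 × 2 = 32
  FM-10: 9 × 5 × 3 = 135
RPN > 182: FM-1 (320), FM-3 (486), FM-7 (192), FM-8 (210).
Sum: 320 + 486 + 192 + 210 = 1208.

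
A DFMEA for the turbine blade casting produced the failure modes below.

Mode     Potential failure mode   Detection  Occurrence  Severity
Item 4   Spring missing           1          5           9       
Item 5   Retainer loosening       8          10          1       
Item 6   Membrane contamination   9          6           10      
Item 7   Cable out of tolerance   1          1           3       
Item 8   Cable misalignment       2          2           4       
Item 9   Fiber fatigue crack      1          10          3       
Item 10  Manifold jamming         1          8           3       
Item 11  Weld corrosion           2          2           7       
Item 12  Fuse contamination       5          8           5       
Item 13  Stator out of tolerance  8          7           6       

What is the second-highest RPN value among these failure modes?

RPN = Severity × Occurrence × Detection:
  Item 4: 9 × 5 × 1 = 45
  Item 5: 1 × 10 × 8 = 80
  Item 6: 10 × 6 × 9 = 540
  Item 7: 3 × 1 × 1 = 3
  Item 8: 4 × 2 × 2 = 16
  Item 9: 3 × 10 × 1 = 30
  Item 10: 3 × 8 × 1 = 24
  Item 11: 7 × 2 × 2 = 28
  Item 12: 5 × 8 × 5 = 200
  Item 13: 6 × 7 × 8 = 336
Sorted descending: 540, 336, 200, 80, 45, 30, 28, 24, 16, 3.
The second-highest RPN is 336 (Item 13).

336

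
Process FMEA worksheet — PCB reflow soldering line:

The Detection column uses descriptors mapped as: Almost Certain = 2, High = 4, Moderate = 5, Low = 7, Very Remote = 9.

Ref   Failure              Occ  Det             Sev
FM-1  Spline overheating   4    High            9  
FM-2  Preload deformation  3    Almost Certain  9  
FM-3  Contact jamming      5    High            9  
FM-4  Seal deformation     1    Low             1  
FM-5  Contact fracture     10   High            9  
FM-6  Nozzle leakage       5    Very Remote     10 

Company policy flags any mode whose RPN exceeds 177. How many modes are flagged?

RPN = Severity × Occurrence × Detection:
  FM-1: 9 × 4 × 4 = 144
  FM-2: 9 × 3 × 2 = 54
  FM-3: 9 × 5 × 4 = 180
  FM-4: 1 × 1 × 7 = 7
  FM-5: 9 × 10 × 4 = 360
  FM-6: 10 × 5 × 9 = 450
Modes with RPN > 177: FM-3 (180), FM-5 (360), FM-6 (450) → 3.

3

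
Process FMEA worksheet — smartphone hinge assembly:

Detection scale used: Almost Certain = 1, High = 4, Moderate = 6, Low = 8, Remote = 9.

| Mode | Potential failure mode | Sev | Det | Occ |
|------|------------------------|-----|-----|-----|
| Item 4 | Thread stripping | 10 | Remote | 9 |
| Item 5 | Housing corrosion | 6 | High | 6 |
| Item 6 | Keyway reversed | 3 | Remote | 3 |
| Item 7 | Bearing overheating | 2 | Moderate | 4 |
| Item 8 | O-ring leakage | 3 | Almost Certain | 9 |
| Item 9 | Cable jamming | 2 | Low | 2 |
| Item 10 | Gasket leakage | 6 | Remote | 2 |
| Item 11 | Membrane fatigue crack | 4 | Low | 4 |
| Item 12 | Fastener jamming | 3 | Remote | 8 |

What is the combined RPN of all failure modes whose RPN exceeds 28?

RPN = Severity × Occurrence × Detection:
  Item 4: 10 × 9 × 9 = 810
  Item 5: 6 × 6 × 4 = 144
  Item 6: 3 × 3 × 9 = 81
  Item 7: 2 × 4 × 6 = 48
  Item 8: 3 × 9 × 1 = 27
  Item 9: 2 × 2 × 8 = 32
  Item 10: 6 × 2 × 9 = 108
  Item 11: 4 × 4 × 8 = 128
  Item 12: 3 × 8 × 9 = 216
RPN > 28: Item 4 (810), Item 5 (144), Item 6 (81), Item 7 (48), Item 9 (32), Item 10 (108), Item 11 (128), Item 12 (216).
Sum: 810 + 144 + 81 + 48 + 32 + 108 + 128 + 216 = 1567.

1567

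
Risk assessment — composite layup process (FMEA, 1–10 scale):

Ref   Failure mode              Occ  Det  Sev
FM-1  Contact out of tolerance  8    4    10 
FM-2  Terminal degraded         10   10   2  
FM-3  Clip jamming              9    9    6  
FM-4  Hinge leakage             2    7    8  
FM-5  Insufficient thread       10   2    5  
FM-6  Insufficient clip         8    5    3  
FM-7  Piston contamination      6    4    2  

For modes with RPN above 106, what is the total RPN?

RPN = Severity × Occurrence × Detection:
  FM-1: 10 × 8 × 4 = 320
  FM-2: 2 × 10 × 10 = 200
  FM-3: 6 × 9 × 9 = 486
  FM-4: 8 × 2 × 7 = 112
  FM-5: 5 × 10 × 2 = 100
  FM-6: 3 × 8 × 5 = 120
  FM-7: 2 × 6 × 4 = 48
RPN > 106: FM-1 (320), FM-2 (200), FM-3 (486), FM-4 (112), FM-6 (120).
Sum: 320 + 200 + 486 + 112 + 120 = 1238.

1238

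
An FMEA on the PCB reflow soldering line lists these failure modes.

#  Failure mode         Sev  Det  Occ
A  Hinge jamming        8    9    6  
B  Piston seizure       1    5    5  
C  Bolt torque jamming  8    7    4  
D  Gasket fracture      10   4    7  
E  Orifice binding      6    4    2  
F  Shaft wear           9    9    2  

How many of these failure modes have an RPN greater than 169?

3

RPN = Severity × Occurrence × Detection:
  A: 8 × 6 × 9 = 432
  B: 1 × 5 × 5 = 25
  C: 8 × 4 × 7 = 224
  D: 10 × 7 × 4 = 280
  E: 6 × 2 × 4 = 48
  F: 9 × 2 × 9 = 162
Modes with RPN > 169: A (432), C (224), D (280) → 3.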